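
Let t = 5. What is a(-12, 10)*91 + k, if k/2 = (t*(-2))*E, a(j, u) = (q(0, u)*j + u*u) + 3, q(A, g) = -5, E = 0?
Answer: 14833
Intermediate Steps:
a(j, u) = 3 + u**2 - 5*j (a(j, u) = (-5*j + u*u) + 3 = (-5*j + u**2) + 3 = (u**2 - 5*j) + 3 = 3 + u**2 - 5*j)
k = 0 (k = 2*((5*(-2))*0) = 2*(-10*0) = 2*0 = 0)
a(-12, 10)*91 + k = (3 + 10**2 - 5*(-12))*91 + 0 = (3 + 100 + 60)*91 + 0 = 163*91 + 0 = 14833 + 0 = 14833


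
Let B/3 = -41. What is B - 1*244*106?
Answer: -25987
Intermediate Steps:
B = -123 (B = 3*(-41) = -123)
B - 1*244*106 = -123 - 1*244*106 = -123 - 244*106 = -123 - 25864 = -25987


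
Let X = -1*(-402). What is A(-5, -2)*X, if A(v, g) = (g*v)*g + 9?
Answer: -4422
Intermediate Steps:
A(v, g) = 9 + v*g² (A(v, g) = v*g² + 9 = 9 + v*g²)
X = 402
A(-5, -2)*X = (9 - 5*(-2)²)*402 = (9 - 5*4)*402 = (9 - 20)*402 = -11*402 = -4422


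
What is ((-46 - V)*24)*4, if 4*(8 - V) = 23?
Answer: -4632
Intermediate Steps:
V = 9/4 (V = 8 - ¼*23 = 8 - 23/4 = 9/4 ≈ 2.2500)
((-46 - V)*24)*4 = ((-46 - 1*9/4)*24)*4 = ((-46 - 9/4)*24)*4 = -193/4*24*4 = -1158*4 = -4632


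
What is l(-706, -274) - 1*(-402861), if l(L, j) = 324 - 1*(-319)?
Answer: 403504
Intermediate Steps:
l(L, j) = 643 (l(L, j) = 324 + 319 = 643)
l(-706, -274) - 1*(-402861) = 643 - 1*(-402861) = 643 + 402861 = 403504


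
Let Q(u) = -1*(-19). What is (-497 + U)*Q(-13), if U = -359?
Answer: -16264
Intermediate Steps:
Q(u) = 19
(-497 + U)*Q(-13) = (-497 - 359)*19 = -856*19 = -16264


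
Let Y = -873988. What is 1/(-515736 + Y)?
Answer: -1/1389724 ≈ -7.1957e-7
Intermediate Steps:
1/(-515736 + Y) = 1/(-515736 - 873988) = 1/(-1389724) = -1/1389724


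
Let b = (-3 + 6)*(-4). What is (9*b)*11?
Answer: -1188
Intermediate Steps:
b = -12 (b = 3*(-4) = -12)
(9*b)*11 = (9*(-12))*11 = -108*11 = -1188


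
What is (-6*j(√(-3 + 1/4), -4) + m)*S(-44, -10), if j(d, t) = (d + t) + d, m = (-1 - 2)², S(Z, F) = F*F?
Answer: 3300 - 600*I*√11 ≈ 3300.0 - 1990.0*I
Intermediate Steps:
S(Z, F) = F²
m = 9 (m = (-3)² = 9)
j(d, t) = t + 2*d
(-6*j(√(-3 + 1/4), -4) + m)*S(-44, -10) = (-6*(-4 + 2*√(-3 + 1/4)) + 9)*(-10)² = (-6*(-4 + 2*√(-3 + ¼)) + 9)*100 = (-6*(-4 + 2*√(-11/4)) + 9)*100 = (-6*(-4 + 2*(I*√11/2)) + 9)*100 = (-6*(-4 + I*√11) + 9)*100 = ((24 - 6*I*√11) + 9)*100 = (33 - 6*I*√11)*100 = 3300 - 600*I*√11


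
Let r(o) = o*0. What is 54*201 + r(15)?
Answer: 10854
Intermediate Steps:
r(o) = 0
54*201 + r(15) = 54*201 + 0 = 10854 + 0 = 10854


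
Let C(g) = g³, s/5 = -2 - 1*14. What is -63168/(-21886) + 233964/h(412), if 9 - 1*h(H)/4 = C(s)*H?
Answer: 6663095647269/2308360290487 ≈ 2.8865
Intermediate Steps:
s = -80 (s = 5*(-2 - 1*14) = 5*(-2 - 14) = 5*(-16) = -80)
h(H) = 36 + 2048000*H (h(H) = 36 - 4*(-80)³*H = 36 - (-2048000)*H = 36 + 2048000*H)
-63168/(-21886) + 233964/h(412) = -63168/(-21886) + 233964/(36 + 2048000*412) = -63168*(-1/21886) + 233964/(36 + 843776000) = 31584/10943 + 233964/843776036 = 31584/10943 + 233964*(1/843776036) = 31584/10943 + 58491/210944009 = 6663095647269/2308360290487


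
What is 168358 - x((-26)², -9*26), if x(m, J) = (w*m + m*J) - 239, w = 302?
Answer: 122629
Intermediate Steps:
x(m, J) = -239 + 302*m + J*m (x(m, J) = (302*m + m*J) - 239 = (302*m + J*m) - 239 = -239 + 302*m + J*m)
168358 - x((-26)², -9*26) = 168358 - (-239 + 302*(-26)² - 9*26*(-26)²) = 168358 - (-239 + 302*676 - 234*676) = 168358 - (-239 + 204152 - 158184) = 168358 - 1*45729 = 168358 - 45729 = 122629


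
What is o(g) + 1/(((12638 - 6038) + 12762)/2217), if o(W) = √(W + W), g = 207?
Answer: 739/6454 + 3*√46 ≈ 20.461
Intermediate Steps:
o(W) = √2*√W (o(W) = √(2*W) = √2*√W)
o(g) + 1/(((12638 - 6038) + 12762)/2217) = √2*√207 + 1/(((12638 - 6038) + 12762)/2217) = √2*(3*√23) + 1/((6600 + 12762)*(1/2217)) = 3*√46 + 1/(19362*(1/2217)) = 3*√46 + 1/(6454/739) = 3*√46 + 739/6454 = 739/6454 + 3*√46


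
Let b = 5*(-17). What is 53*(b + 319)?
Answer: 12402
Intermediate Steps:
b = -85
53*(b + 319) = 53*(-85 + 319) = 53*234 = 12402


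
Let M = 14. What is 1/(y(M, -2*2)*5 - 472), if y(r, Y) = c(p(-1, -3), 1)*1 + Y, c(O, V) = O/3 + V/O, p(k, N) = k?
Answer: -3/1496 ≈ -0.0020053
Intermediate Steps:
c(O, V) = O/3 + V/O (c(O, V) = O*(⅓) + V/O = O/3 + V/O)
y(r, Y) = -4/3 + Y (y(r, Y) = ((⅓)*(-1) + 1/(-1))*1 + Y = (-⅓ + 1*(-1))*1 + Y = (-⅓ - 1)*1 + Y = -4/3*1 + Y = -4/3 + Y)
1/(y(M, -2*2)*5 - 472) = 1/((-4/3 - 2*2)*5 - 472) = 1/((-4/3 - 4)*5 - 472) = 1/(-16/3*5 - 472) = 1/(-80/3 - 472) = 1/(-1496/3) = -3/1496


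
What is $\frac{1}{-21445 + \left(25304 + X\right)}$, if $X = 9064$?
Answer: $\frac{1}{12923} \approx 7.7381 \cdot 10^{-5}$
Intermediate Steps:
$\frac{1}{-21445 + \left(25304 + X\right)} = \frac{1}{-21445 + \left(25304 + 9064\right)} = \frac{1}{-21445 + 34368} = \frac{1}{12923}$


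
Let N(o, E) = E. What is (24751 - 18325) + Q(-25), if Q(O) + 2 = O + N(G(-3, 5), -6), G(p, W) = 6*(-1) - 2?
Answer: 6393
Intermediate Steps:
G(p, W) = -8 (G(p, W) = -6 - 2 = -8)
Q(O) = -8 + O (Q(O) = -2 + (O - 6) = -2 + (-6 + O) = -8 + O)
(24751 - 18325) + Q(-25) = (24751 - 18325) + (-8 - 25) = 6426 - 33 = 6393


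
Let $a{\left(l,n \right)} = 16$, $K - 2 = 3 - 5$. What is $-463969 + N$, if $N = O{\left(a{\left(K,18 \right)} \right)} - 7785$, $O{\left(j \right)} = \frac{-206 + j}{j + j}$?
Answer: $- \frac{7548159}{16} \approx -4.7176 \cdot 10^{5}$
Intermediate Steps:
$K = 0$ ($K = 2 + \left(3 - 5\right) = 2 - 2 = 0$)
$O{\left(j \right)} = \frac{-206 + j}{2 j}$
$N = - \frac{124655}{16}$ ($N = \frac{-206 + 16}{2 \cdot 16} - 7785 = \frac{1}{2} \cdot \frac{1}{16} \left(-190\right) - 7785 = - \frac{95}{16} - 7785 = - \frac{124655}{16} \approx -7790.9$)
$-463969 + N = -463969 - \frac{124655}{16} = - \frac{7548159}{16}$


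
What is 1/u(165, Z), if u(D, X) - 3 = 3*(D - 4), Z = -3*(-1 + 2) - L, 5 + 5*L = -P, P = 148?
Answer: 1/486 ≈ 0.0020576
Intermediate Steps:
L = -153/5 (L = -1 + (-1*148)/5 = -1 + (⅕)*(-148) = -1 - 148/5 = -153/5 ≈ -30.600)
Z = 138/5 (Z = -3*(-1 + 2) - 1*(-153/5) = -3*1 + 153/5 = -3 + 153/5 = 138/5 ≈ 27.600)
u(D, X) = -9 + 3*D (u(D, X) = 3 + 3*(D - 4) = 3 + 3*(-4 + D) = 3 + (-12 + 3*D) = -9 + 3*D)
1/u(165, Z) = 1/(-9 + 3*165) = 1/(-9 + 495) = 1/486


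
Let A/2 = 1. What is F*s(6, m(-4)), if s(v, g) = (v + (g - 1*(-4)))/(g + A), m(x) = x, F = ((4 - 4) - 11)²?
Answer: -363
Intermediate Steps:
A = 2 (A = 2*1 = 2)
F = 121 (F = (0 - 11)² = (-11)² = 121)
s(v, g) = (4 + g + v)/(2 + g) (s(v, g) = (v + (g - 1*(-4)))/(g + 2) = (v + (g + 4))/(2 + g) = (v + (4 + g))/(2 + g) = (4 + g + v)/(2 + g))
F*s(6, m(-4)) = 121*((4 - 4 + 6)/(2 - 4)) = 121*(6/(-2)) = 121*(-½*6) = 121*(-3) = -363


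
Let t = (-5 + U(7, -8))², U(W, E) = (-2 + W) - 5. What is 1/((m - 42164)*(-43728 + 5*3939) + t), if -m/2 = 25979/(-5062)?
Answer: 2531/2564107389740 ≈ 9.8709e-10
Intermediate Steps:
U(W, E) = -7 + W
m = 25979/2531 (m = -51958/(-5062) = -51958*(-1)/5062 = -2*(-25979/5062) = 25979/2531 ≈ 10.264)
t = 25 (t = (-5 + (-7 + 7))² = (-5 + 0)² = (-5)² = 25)
1/((m - 42164)*(-43728 + 5*3939) + t) = 1/((25979/2531 - 42164)*(-43728 + 5*3939) + 25) = 1/(-106691105*(-43728 + 19695)/2531 + 25) = 1/(-106691105/2531*(-24033) + 25) = 1/(2564107326465/2531 + 25) = 1/(2564107389740/2531) = 2531/2564107389740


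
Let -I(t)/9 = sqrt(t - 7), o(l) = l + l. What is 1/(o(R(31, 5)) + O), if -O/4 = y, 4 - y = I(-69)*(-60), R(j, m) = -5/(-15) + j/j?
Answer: -3/79781800 - 243*I*sqrt(19)/19945450 ≈ -3.7603e-8 - 5.3105e-5*I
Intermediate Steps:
R(j, m) = 4/3 (R(j, m) = -5*(-1/15) + 1 = 1/3 + 1 = 4/3)
o(l) = 2*l
I(t) = -9*sqrt(-7 + t) (I(t) = -9*sqrt(t - 7) = -9*sqrt(-7 + t))
y = 4 - 1080*I*sqrt(19) (y = 4 - (-9*sqrt(-7 - 69))*(-60) = 4 - (-18*I*sqrt(19))*(-60) = 4 - 1080*I*sqrt(19) ≈ 4.0 - 4707.6*I)
O = -16 + 4320*I*sqrt(19) (O = -4*(4 - 1080*I*sqrt(19)) = -16 + 4320*I*sqrt(19) ≈ -16.0 + 18830.0*I)
1/(o(R(31, 5)) + O) = 1/(2*(4/3) + (-16 + 4320*I*sqrt(19))) = 1/(8/3 + (-16 + 4320*I*sqrt(19))) = 1/(-40/3 + 4320*I*sqrt(19))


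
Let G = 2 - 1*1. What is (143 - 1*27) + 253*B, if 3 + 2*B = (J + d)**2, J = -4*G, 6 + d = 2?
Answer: 15665/2 ≈ 7832.5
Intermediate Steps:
d = -4 (d = -6 + 2 = -4)
G = 1 (G = 2 - 1 = 1)
J = -4 (J = -4*1 = -4)
B = 61/2 (B = -3/2 + (-4 - 4)**2/2 = -3/2 + (1/2)*(-8)**2 = -3/2 + (1/2)*64 = -3/2 + 32 = 61/2 ≈ 30.500)
(143 - 1*27) + 253*B = (143 - 1*27) + 253*(61/2) = (143 - 27) + 15433/2 = 116 + 15433/2 = 15665/2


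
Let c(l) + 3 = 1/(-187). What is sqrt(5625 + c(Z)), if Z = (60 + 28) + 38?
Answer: sqrt(196595531)/187 ≈ 74.980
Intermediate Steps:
Z = 126 (Z = 88 + 38 = 126)
c(l) = -562/187 (c(l) = -3 + 1/(-187) = -3 - 1/187 = -562/187)
sqrt(5625 + c(Z)) = sqrt(5625 - 562/187) = sqrt(1051313/187) = sqrt(196595531)/187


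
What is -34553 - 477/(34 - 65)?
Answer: -1070666/31 ≈ -34538.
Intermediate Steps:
-34553 - 477/(34 - 65) = -34553 - 477/(-31) = -34553 - 477*(-1/31) = -34553 + 477/31 = -1070666/31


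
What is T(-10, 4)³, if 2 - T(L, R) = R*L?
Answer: 74088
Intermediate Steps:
T(L, R) = 2 - L*R (T(L, R) = 2 - R*L = 2 - L*R)
T(-10, 4)³ = (2 - 1*(-10)*4)³ = (2 + 40)³ = 42³ = 74088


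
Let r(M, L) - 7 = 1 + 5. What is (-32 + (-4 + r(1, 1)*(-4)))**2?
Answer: 7744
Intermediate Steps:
r(M, L) = 13 (r(M, L) = 7 + (1 + 5) = 7 + 6 = 13)
(-32 + (-4 + r(1, 1)*(-4)))**2 = (-32 + (-4 + 13*(-4)))**2 = (-32 + (-4 - 52))**2 = (-32 - 56)**2 = (-88)**2 = 7744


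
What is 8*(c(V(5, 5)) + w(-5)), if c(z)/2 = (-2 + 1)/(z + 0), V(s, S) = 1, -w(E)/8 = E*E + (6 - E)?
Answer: -2320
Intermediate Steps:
w(E) = -48 - 8*E**2 + 8*E (w(E) = -8*(E*E + (6 - E)) = -8*(E**2 + (6 - E)) = -8*(6 + E**2 - E) = -48 - 8*E**2 + 8*E)
c(z) = -2/z (c(z) = 2*((-2 + 1)/(z + 0)) = 2*(-1/z) = -2/z)
8*(c(V(5, 5)) + w(-5)) = 8*(-2/1 + (-48 - 8*(-5)**2 + 8*(-5))) = 8*(-2*1 + (-48 - 8*25 - 40)) = 8*(-2 + (-48 - 200 - 40)) = 8*(-2 - 288) = 8*(-290) = -2320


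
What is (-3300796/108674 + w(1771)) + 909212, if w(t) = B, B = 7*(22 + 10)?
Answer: 49414373534/54337 ≈ 9.0941e+5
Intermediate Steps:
B = 224 (B = 7*32 = 224)
w(t) = 224
(-3300796/108674 + w(1771)) + 909212 = (-3300796/108674 + 224) + 909212 = (-3300796*1/108674 + 224) + 909212 = (-1650398/54337 + 224) + 909212 = 10521090/54337 + 909212 = 49414373534/54337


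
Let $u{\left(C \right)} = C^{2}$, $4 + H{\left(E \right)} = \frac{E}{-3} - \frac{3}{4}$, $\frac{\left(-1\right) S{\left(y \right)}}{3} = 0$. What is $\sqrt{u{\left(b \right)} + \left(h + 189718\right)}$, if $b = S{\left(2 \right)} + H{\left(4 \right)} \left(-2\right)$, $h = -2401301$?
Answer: $\frac{i \sqrt{79611659}}{6} \approx 1487.1 i$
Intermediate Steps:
$S{\left(y \right)} = 0$ ($S{\left(y \right)} = \left(-3\right) 0 = 0$)
$H{\left(E \right)} = - \frac{19}{4} - \frac{E}{3}$ ($H{\left(E \right)} = -4 + \left(\frac{E}{-3} - \frac{3}{4}\right) = -4 + \left(E \left(- \frac{1}{3}\right) - \frac{3}{4}\right) = -4 - \left(\frac{3}{4} + \frac{E}{3}\right) = - \frac{19}{4} - \frac{E}{3}$)
$b = \frac{73}{6}$ ($b = 0 + \left(- \frac{19}{4} - \frac{4}{3}\right) \left(-2\right) = 0 - - \frac{73}{6} = 0 + \frac{73}{6} = \frac{73}{6} \approx 12.167$)
$\sqrt{u{\left(b \right)} + \left(h + 189718\right)} = \sqrt{\left(\frac{73}{6}\right)^{2} + \left(-2401301 + 189718\right)} = \sqrt{\frac{5329}{36} - 2211583} = \sqrt{- \frac{79611659}{36}} = \frac{i \sqrt{79611659}}{6}$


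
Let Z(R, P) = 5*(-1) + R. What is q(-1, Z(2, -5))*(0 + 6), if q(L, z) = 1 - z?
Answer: 24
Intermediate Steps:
Z(R, P) = -5 + R
q(-1, Z(2, -5))*(0 + 6) = (1 - (-5 + 2))*(0 + 6) = (1 - 1*(-3))*6 = (1 + 3)*6 = 4*6 = 24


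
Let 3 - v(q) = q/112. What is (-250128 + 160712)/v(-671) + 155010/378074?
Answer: -1893050380369/190360259 ≈ -9944.6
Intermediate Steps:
v(q) = 3 - q/112
(-250128 + 160712)/v(-671) + 155010/378074 = (-250128 + 160712)/(3 - 1/112*(-671)) + 155010/378074 = -89416/(3 + 671/112) + 155010*(1/378074) = -89416/1007/112 + 77505/189037 = -89416*112/1007 + 77505/189037 = -10014592/1007 + 77505/189037 = -1893050380369/190360259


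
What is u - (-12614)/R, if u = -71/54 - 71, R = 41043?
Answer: -53197253/738774 ≈ -72.007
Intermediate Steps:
u = -3905/54 (u = (1/54)*(-71) - 71 = -71/54 - 71 = -3905/54 ≈ -72.315)
u - (-12614)/R = -3905/54 - (-12614)/41043 = -3905/54 - 1*(-12614/41043) = -3905/54 + 12614/41043 = -53197253/738774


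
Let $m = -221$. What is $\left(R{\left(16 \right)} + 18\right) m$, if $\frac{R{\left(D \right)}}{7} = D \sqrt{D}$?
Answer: $-102986$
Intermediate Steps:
$R{\left(D \right)} = 7 D^{\frac{3}{2}}$ ($R{\left(D \right)} = 7 D \sqrt{D} = 7 D^{\frac{3}{2}}$)
$\left(R{\left(16 \right)} + 18\right) m = \left(7 \cdot 16^{\frac{3}{2}} + 18\right) \left(-221\right) = \left(7 \cdot 64 + 18\right) \left(-221\right) = \left(448 + 18\right) \left(-221\right) = 466 \left(-221\right) = -102986$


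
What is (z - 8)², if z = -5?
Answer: 169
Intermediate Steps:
(z - 8)² = (-5 - 8)² = (-13)² = 169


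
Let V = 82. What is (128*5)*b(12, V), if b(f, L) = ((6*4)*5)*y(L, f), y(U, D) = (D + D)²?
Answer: 44236800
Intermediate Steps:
y(U, D) = 4*D² (y(U, D) = (2*D)² = 4*D²)
b(f, L) = 480*f² (b(f, L) = ((6*4)*5)*(4*f²) = (24*5)*(4*f²) = 120*(4*f²) = 480*f²)
(128*5)*b(12, V) = (128*5)*(480*12²) = 640*(480*144) = 640*69120 = 44236800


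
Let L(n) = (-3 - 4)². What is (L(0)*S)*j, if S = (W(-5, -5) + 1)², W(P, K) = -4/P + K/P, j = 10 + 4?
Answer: 134456/25 ≈ 5378.2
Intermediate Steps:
j = 14
L(n) = 49 (L(n) = (-7)² = 49)
S = 196/25 (S = ((-4 - 5)/(-5) + 1)² = (-⅕*(-9) + 1)² = (9/5 + 1)² = (14/5)² = 196/25 ≈ 7.8400)
(L(0)*S)*j = (49*(196/25))*14 = (9604/25)*14 = 134456/25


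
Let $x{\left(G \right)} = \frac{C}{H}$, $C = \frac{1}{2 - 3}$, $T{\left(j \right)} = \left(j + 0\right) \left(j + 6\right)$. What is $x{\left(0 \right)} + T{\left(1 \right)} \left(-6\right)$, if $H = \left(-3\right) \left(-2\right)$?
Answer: $- \frac{253}{6} \approx -42.167$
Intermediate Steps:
$T{\left(j \right)} = j \left(6 + j\right)$
$H = 6$
$C = -1$ ($C = \frac{1}{-1} = -1$)
$x{\left(G \right)} = - \frac{1}{6}$
$x{\left(0 \right)} + T{\left(1 \right)} \left(-6\right) = - \frac{1}{6} + 1 \left(6 + 1\right) \left(-6\right) = - \frac{1}{6} + 1 \cdot 7 \left(-6\right) = - \frac{1}{6} + 7 \left(-6\right) = - \frac{1}{6} - 42 = - \frac{253}{6}$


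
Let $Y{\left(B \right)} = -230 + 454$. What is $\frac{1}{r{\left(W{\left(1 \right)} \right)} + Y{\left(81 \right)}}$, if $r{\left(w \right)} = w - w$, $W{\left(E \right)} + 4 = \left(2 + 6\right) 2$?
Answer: $\frac{1}{224} \approx 0.0044643$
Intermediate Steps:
$Y{\left(B \right)} = 224$
$W{\left(E \right)} = 12$ ($W{\left(E \right)} = -4 + \left(2 + 6\right) 2 = -4 + 8 \cdot 2 = -4 + 16 = 12$)
$r{\left(w \right)} = 0$
$\frac{1}{r{\left(W{\left(1 \right)} \right)} + Y{\left(81 \right)}} = \frac{1}{0 + 224} = \frac{1}{224}$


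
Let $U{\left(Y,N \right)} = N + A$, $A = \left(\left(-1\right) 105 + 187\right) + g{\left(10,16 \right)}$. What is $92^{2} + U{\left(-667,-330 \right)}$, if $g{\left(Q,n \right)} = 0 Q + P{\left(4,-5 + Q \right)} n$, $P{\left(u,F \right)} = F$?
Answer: $8296$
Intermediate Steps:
$g{\left(Q,n \right)} = n \left(-5 + Q\right)$ ($g{\left(Q,n \right)} = 0 Q + \left(-5 + Q\right) n = 0 + n \left(-5 + Q\right) = n \left(-5 + Q\right)$)
$A = 162$ ($A = \left(\left(-1\right) 105 + 187\right) + 16 \left(-5 + 10\right) = \left(-105 + 187\right) + 16 \cdot 5 = 82 + 80 = 162$)
$U{\left(Y,N \right)} = 162 + N$ ($U{\left(Y,N \right)} = N + 162 = 162 + N$)
$92^{2} + U{\left(-667,-330 \right)} = 92^{2} + \left(162 - 330\right) = 8464 - 168 = 8296$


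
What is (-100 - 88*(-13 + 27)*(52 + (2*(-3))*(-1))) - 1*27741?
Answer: -99297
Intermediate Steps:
(-100 - 88*(-13 + 27)*(52 + (2*(-3))*(-1))) - 1*27741 = (-100 - 1232*(52 - 6*(-1))) - 27741 = (-100 - 1232*(52 + 6)) - 27741 = (-100 - 1232*58) - 27741 = (-100 - 88*812) - 27741 = (-100 - 71456) - 27741 = -71556 - 27741 = -99297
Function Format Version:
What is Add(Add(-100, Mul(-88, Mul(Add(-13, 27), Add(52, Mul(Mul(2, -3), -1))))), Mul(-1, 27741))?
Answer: -99297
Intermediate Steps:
Add(Add(-100, Mul(-88, Mul(Add(-13, 27), Add(52, Mul(Mul(2, -3), -1))))), Mul(-1, 27741)) = Add(Add(-100, Mul(-88, Mul(14, Add(52, Mul(-6, -1))))), -27741) = Add(Add(-100, Mul(-88, Mul(14, Add(52, 6)))), -27741) = Add(Add(-100, Mul(-88, Mul(14, 58))), -27741) = Add(Add(-100, Mul(-88, 812)), -27741) = Add(Add(-100, -71456), -27741) = Add(-71556, -27741) = -99297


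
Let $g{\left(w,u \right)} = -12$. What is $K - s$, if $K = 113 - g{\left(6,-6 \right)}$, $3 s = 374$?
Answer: $\frac{1}{3} \approx 0.33333$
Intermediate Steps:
$s = \frac{374}{3}$ ($s = \frac{1}{3} \cdot 374 = \frac{374}{3} \approx 124.67$)
$K = 125$ ($K = 113 - -12 = 113 + 12 = 125$)
$K - s = 125 - \frac{374}{3} = \frac{1}{3}$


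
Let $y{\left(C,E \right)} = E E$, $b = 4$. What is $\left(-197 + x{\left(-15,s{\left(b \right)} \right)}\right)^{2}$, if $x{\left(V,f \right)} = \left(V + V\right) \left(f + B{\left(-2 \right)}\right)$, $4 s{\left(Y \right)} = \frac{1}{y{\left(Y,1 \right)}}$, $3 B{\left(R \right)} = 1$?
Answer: $\frac{184041}{4} \approx 46010.0$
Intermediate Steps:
$B{\left(R \right)} = \frac{1}{3}$ ($B{\left(R \right)} = \frac{1}{3} \cdot 1 = \frac{1}{3}$)
$y{\left(C,E \right)} = E^{2}$
$s{\left(Y \right)} = \frac{1}{4}$ ($s{\left(Y \right)} = \frac{1}{4 \cdot 1^{2}} = \frac{1}{4 \cdot 1} = \frac{1}{4} \cdot 1 = \frac{1}{4}$)
$x{\left(V,f \right)} = 2 V \left(\frac{1}{3} + f\right)$ ($x{\left(V,f \right)} = \left(V + V\right) \left(f + \frac{1}{3}\right) = 2 V \left(\frac{1}{3} + f\right)$)
$\left(-197 + x{\left(-15,s{\left(b \right)} \right)}\right)^{2} = \left(-197 + \frac{2}{3} \left(-15\right) \left(1 + 3 \cdot \frac{1}{4}\right)\right)^{2} = \left(-197 + \frac{2}{3} \left(-15\right) \left(1 + \frac{3}{4}\right)\right)^{2} = \left(-197 + \frac{2}{3} \left(-15\right) \frac{7}{4}\right)^{2} = \left(-197 - \frac{35}{2}\right)^{2} = \left(- \frac{429}{2}\right)^{2} = \frac{184041}{4}$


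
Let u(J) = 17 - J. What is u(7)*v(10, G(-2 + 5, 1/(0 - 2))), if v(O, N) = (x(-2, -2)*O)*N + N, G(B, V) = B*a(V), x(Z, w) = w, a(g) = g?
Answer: 285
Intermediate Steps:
G(B, V) = B*V
v(O, N) = N - 2*N*O (v(O, N) = (-2*O)*N + N = -2*N*O + N = N - 2*N*O)
u(7)*v(10, G(-2 + 5, 1/(0 - 2))) = (17 - 1*7)*(((-2 + 5)/(0 - 2))*(1 - 2*10)) = (17 - 7)*((3/(-2))*(1 - 20)) = 10*((3*(-½))*(-19)) = 10*(-3/2*(-19)) = 10*(57/2) = 285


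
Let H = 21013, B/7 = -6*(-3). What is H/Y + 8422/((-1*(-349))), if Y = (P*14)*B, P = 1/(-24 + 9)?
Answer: -31715549/205212 ≈ -154.55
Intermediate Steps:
B = 126 (B = 7*(-6*(-3)) = 7*18 = 126)
P = -1/15 (P = 1/(-15) = -1/15 ≈ -0.066667)
Y = -588/5 (Y = -1/15*14*126 = -14/15*126 = -588/5 ≈ -117.60)
H/Y + 8422/((-1*(-349))) = 21013/(-588/5) + 8422/((-1*(-349))) = 21013*(-5/588) + 8422/349 = -105065/588 + 8422*(1/349) = -105065/588 + 8422/349 = -31715549/205212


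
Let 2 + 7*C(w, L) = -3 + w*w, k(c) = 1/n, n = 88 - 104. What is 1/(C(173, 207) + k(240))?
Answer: 112/478777 ≈ 0.00023393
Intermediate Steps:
n = -16
k(c) = -1/16 (k(c) = 1/(-16) = -1/16)
C(w, L) = -5/7 + w²/7 (C(w, L) = -2/7 + (-3 + w*w)/7 = -2/7 + (-3 + w²)/7 = -2/7 + (-3/7 + w²/7) = -5/7 + w²/7)
1/(C(173, 207) + k(240)) = 1/((-5/7 + (⅐)*173²) - 1/16) = 1/((-5/7 + (⅐)*29929) - 1/16) = 1/((-5/7 + 29929/7) - 1/16) = 1/(29924/7 - 1/16) = 1/(478777/112) = 112/478777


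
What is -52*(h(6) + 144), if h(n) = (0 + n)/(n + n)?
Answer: -7514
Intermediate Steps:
h(n) = 1/2 (h(n) = n/((2*n)) = n*(1/(2*n)) = 1/2)
-52*(h(6) + 144) = -52*(1/2 + 144) = -52*289/2 = -7514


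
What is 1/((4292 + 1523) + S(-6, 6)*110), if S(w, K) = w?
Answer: 1/5155 ≈ 0.00019399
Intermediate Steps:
1/((4292 + 1523) + S(-6, 6)*110) = 1/((4292 + 1523) - 6*110) = 1/(5815 - 660) = 1/5155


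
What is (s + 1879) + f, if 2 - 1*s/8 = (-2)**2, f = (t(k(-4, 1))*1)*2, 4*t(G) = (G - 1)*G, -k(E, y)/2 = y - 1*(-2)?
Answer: 1884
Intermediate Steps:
k(E, y) = -4 - 2*y (k(E, y) = -2*(y - 1*(-2)) = -2*(y + 2) = -2*(2 + y) = -4 - 2*y)
t(G) = G*(-1 + G)/4 (t(G) = ((G - 1)*G)/4 = ((-1 + G)*G)/4 = (G*(-1 + G))/4 = G*(-1 + G)/4)
f = 21 (f = (((-4 - 2*1)*(-1 + (-4 - 2*1))/4)*1)*2 = (((-4 - 2)*(-1 + (-4 - 2))/4)*1)*2 = (((1/4)*(-6)*(-1 - 6))*1)*2 = (((1/4)*(-6)*(-7))*1)*2 = ((21/2)*1)*2 = (21/2)*2 = 21)
s = -16 (s = 16 - 8*(-2)**2 = 16 - 8*4 = 16 - 32 = -16)
(s + 1879) + f = (-16 + 1879) + 21 = 1863 + 21 = 1884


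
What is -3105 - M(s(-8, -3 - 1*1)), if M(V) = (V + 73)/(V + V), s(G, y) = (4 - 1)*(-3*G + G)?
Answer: -298201/96 ≈ -3106.3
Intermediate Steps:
s(G, y) = -6*G (s(G, y) = 3*(-2*G) = -6*G)
M(V) = (73 + V)/(2*V) (M(V) = (73 + V)/((2*V)) = (73 + V)*(1/(2*V)) = (73 + V)/(2*V))
-3105 - M(s(-8, -3 - 1*1)) = -3105 - (73 - 6*(-8))/(2*((-6*(-8)))) = -3105 - (73 + 48)/(2*48) = -3105 - 121/(2*48) = -3105 - 1*121/96 = -3105 - 121/96 = -298201/96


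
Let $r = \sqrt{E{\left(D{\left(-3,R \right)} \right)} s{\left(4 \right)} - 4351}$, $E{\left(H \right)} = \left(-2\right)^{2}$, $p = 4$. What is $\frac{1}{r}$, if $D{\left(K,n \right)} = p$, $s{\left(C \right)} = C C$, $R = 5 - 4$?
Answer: $- \frac{i \sqrt{4287}}{4287} \approx - 0.015273 i$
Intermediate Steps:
$R = 1$ ($R = 5 - 4 = 1$)
$s{\left(C \right)} = C^{2}$
$D{\left(K,n \right)} = 4$
$E{\left(H \right)} = 4$
$r = i \sqrt{4287}$ ($r = \sqrt{4 \cdot 4^{2} - 4351} = \sqrt{4 \cdot 16 - 4351} = \sqrt{64 - 4351} = \sqrt{-4287} = i \sqrt{4287} \approx 65.475 i$)
$\frac{1}{r} = \frac{1}{i \sqrt{4287}} = - \frac{i \sqrt{4287}}{4287}$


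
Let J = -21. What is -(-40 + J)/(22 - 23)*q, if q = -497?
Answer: 30317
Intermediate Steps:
-(-40 + J)/(22 - 23)*q = -(-40 - 21)/(22 - 23)*(-497) = -(-61/(-1))*(-497) = -(-61*(-1))*(-497) = -61*(-497) = -1*(-30317) = 30317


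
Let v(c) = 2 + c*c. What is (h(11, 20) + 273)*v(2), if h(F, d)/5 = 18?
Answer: 2178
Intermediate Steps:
h(F, d) = 90 (h(F, d) = 5*18 = 90)
v(c) = 2 + c**2
(h(11, 20) + 273)*v(2) = (90 + 273)*(2 + 2**2) = 363*(2 + 4) = 363*6 = 2178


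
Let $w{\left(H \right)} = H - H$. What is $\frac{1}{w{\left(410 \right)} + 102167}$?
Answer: $\frac{1}{102167} \approx 9.7879 \cdot 10^{-6}$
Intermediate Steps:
$w{\left(H \right)} = 0$
$\frac{1}{w{\left(410 \right)} + 102167} = \frac{1}{0 + 102167} = \frac{1}{102167}$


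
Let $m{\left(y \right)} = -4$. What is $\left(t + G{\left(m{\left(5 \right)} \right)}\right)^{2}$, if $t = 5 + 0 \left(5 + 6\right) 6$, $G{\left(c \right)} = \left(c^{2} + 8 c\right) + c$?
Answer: $225$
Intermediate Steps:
$G{\left(c \right)} = c^{2} + 9 c$
$t = 5$ ($t = 5 + 0 \cdot 11 \cdot 6 = 5 + 0 \cdot 66 = 5 + 0 = 5$)
$\left(t + G{\left(m{\left(5 \right)} \right)}\right)^{2} = \left(5 - 4 \left(9 - 4\right)\right)^{2} = \left(5 - 20\right)^{2} = \left(-15\right)^{2} = 225$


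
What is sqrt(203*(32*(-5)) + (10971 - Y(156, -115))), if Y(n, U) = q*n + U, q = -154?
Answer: sqrt(2630) ≈ 51.284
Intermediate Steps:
Y(n, U) = U - 154*n (Y(n, U) = -154*n + U = U - 154*n)
sqrt(203*(32*(-5)) + (10971 - Y(156, -115))) = sqrt(203*(32*(-5)) + (10971 - (-115 - 154*156))) = sqrt(203*(-160) + (10971 - (-115 - 24024))) = sqrt(-32480 + (10971 - 1*(-24139))) = sqrt(-32480 + (10971 + 24139)) = sqrt(-32480 + 35110) = sqrt(2630)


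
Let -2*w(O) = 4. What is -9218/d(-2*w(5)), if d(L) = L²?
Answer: -4609/8 ≈ -576.13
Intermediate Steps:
w(O) = -2 (w(O) = -½*4 = -2)
-9218/d(-2*w(5)) = -9218/((-2*(-2))²) = -9218/(4²) = -9218/16 = -9218*1/16 = -4609/8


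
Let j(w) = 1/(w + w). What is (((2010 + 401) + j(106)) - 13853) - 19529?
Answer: -6565851/212 ≈ -30971.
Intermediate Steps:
j(w) = 1/(2*w)
(((2010 + 401) + j(106)) - 13853) - 19529 = (((2010 + 401) + (½)/106) - 13853) - 19529 = ((2411 + (½)*(1/106)) - 13853) - 19529 = ((2411 + 1/212) - 13853) - 19529 = (511133/212 - 13853) - 19529 = -2425703/212 - 19529 = -6565851/212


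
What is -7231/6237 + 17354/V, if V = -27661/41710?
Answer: -644965861753/24645951 ≈ -26169.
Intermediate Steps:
V = -27661/41710 (V = -27661*1/41710 = -27661/41710 ≈ -0.66317)
-7231/6237 + 17354/V = -7231/6237 + 17354/(-27661/41710) = -7231*1/6237 + 17354*(-41710/27661) = -1033/891 - 723835340/27661 = -644965861753/24645951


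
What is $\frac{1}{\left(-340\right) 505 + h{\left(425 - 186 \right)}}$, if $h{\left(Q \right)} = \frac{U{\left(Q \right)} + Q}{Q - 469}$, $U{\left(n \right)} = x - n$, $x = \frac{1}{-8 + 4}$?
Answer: $- \frac{920}{157963999} \approx -5.8241 \cdot 10^{-6}$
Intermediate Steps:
$x = - \frac{1}{4}$ ($x = \frac{1}{-4} = - \frac{1}{4} \approx -0.25$)
$U{\left(n \right)} = - \frac{1}{4} - n$
$h{\left(Q \right)} = - \frac{1}{4 \left(-469 + Q\right)}$ ($h{\left(Q \right)} = \frac{\left(- \frac{1}{4} - Q\right) + Q}{Q - 469} = - \frac{1}{4 \left(-469 + Q\right)}$)
$\frac{1}{\left(-340\right) 505 + h{\left(425 - 186 \right)}} = \frac{1}{\left(-340\right) 505 - \frac{1}{-1876 + 4 \left(425 - 186\right)}} = \frac{1}{-171700 - \frac{1}{-1876 + 4 \left(425 - 186\right)}} = \frac{1}{-171700 - \frac{1}{-1876 + 4 \cdot 239}} = \frac{1}{-171700 - \frac{1}{-1876 + 956}} = \frac{1}{-171700 - \frac{1}{-920}} = \frac{1}{-171700 - - \frac{1}{920}} = \frac{1}{-171700 + \frac{1}{920}} = \frac{1}{- \frac{157963999}{920}} = - \frac{920}{157963999}$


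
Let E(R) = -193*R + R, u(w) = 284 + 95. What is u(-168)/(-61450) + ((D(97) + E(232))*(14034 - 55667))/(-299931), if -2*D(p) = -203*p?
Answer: -2610910192561/542081175 ≈ -4816.5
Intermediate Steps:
D(p) = 203*p/2 (D(p) = -(-203)*p/2 = 203*p/2)
u(w) = 379
E(R) = -192*R
u(-168)/(-61450) + ((D(97) + E(232))*(14034 - 55667))/(-299931) = 379/(-61450) + (((203/2)*97 - 192*232)*(14034 - 55667))/(-299931) = 379*(-1/61450) + ((19691/2 - 44544)*(-41633))*(-1/299931) = -379/61450 - 69397/2*(-41633)*(-1/299931) = -379/61450 + (2889205301/2)*(-1/299931) = -379/61450 - 169953253/35286 = -2610910192561/542081175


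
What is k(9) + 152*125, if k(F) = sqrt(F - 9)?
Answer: 19000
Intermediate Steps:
k(F) = sqrt(-9 + F)
k(9) + 152*125 = sqrt(-9 + 9) + 152*125 = sqrt(0) + 19000 = 0 + 19000 = 19000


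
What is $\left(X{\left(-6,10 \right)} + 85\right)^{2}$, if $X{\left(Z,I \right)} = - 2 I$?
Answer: $4225$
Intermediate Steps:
$\left(X{\left(-6,10 \right)} + 85\right)^{2} = \left(\left(-2\right) 10 + 85\right)^{2} = \left(-20 + 85\right)^{2} = 65^{2} = 4225$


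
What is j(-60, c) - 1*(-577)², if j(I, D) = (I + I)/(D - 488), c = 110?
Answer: -20974507/63 ≈ -3.3293e+5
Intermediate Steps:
j(I, D) = 2*I/(-488 + D) (j(I, D) = (2*I)/(-488 + D) = 2*I/(-488 + D))
j(-60, c) - 1*(-577)² = 2*(-60)/(-488 + 110) - 1*(-577)² = 2*(-60)/(-378) - 1*332929 = 2*(-60)*(-1/378) - 332929 = 20/63 - 332929 = -20974507/63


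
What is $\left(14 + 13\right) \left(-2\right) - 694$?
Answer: $-748$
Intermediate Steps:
$\left(14 + 13\right) \left(-2\right) - 694 = 27 \left(-2\right) - 694 = -54 - 694 = -748$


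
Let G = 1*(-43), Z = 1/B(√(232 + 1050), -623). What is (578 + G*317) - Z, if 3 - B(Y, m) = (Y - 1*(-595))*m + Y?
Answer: -223391665790707/17114201007 + 311*√1282/68456804028 ≈ -13053.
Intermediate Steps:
B(Y, m) = 3 - Y - m*(595 + Y) (B(Y, m) = 3 - ((Y - 1*(-595))*m + Y) = 3 - ((Y + 595)*m + Y) = 3 - ((595 + Y)*m + Y) = 3 - (m*(595 + Y) + Y) = 3 - (Y + m*(595 + Y)) = 3 + (-Y - m*(595 + Y)) = 3 - Y - m*(595 + Y))
Z = 1/(370688 + 622*√1282) (Z = 1/(3 - √(232 + 1050) - 595*(-623) - 1*√(232 + 1050)*(-623)) = 1/(3 - √1282 + 370685 - 1*√1282*(-623)) = 1/(3 - √1282 + 370685 + 623*√1282) = 1/(370688 + 622*√1282) ≈ 2.5448e-6)
G = -43
(578 + G*317) - Z = (578 - 43*317) - (46336/17114201007 - 311*√1282/68456804028) = (578 - 13631) + (-46336/17114201007 + 311*√1282/68456804028) = -13053 + (-46336/17114201007 + 311*√1282/68456804028) = -223391665790707/17114201007 + 311*√1282/68456804028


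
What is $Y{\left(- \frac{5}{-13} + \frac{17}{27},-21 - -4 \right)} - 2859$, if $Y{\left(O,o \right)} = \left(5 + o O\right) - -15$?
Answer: $- \frac{1002541}{351} \approx -2856.2$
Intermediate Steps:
$Y{\left(O,o \right)} = 20 + O o$ ($Y{\left(O,o \right)} = \left(5 + O o\right) + 15 = 20 + O o$)
$Y{\left(- \frac{5}{-13} + \frac{17}{27},-21 - -4 \right)} - 2859 = \left(20 + \left(- \frac{5}{-13} + \frac{17}{27}\right) \left(-21 - -4\right)\right) - 2859 = \left(20 + \left(\left(-5\right) \left(- \frac{1}{13}\right) + 17 \cdot \frac{1}{27}\right) \left(-21 + 4\right)\right) - 2859 = \left(20 + \left(\frac{5}{13} + \frac{17}{27}\right) \left(-17\right)\right) - 2859 = \left(20 + \frac{356}{351} \left(-17\right)\right) - 2859 = \left(20 - \frac{6052}{351}\right) - 2859 = \frac{968}{351} - 2859 = - \frac{1002541}{351}$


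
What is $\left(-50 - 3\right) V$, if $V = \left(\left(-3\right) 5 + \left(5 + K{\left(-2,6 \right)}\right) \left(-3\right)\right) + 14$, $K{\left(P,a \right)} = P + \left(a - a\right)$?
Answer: $530$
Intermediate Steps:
$K{\left(P,a \right)} = P$ ($K{\left(P,a \right)} = P + 0 = P$)
$V = -10$ ($V = \left(\left(-3\right) 5 + \left(5 - 2\right) \left(-3\right)\right) + 14 = \left(-15 + 3 \left(-3\right)\right) + 14 = \left(-15 - 9\right) + 14 = -24 + 14 = -10$)
$\left(-50 - 3\right) V = \left(-50 - 3\right) \left(-10\right) = \left(-53\right) \left(-10\right) = 530$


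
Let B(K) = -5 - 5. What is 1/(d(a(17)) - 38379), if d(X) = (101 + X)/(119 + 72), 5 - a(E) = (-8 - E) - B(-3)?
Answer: -191/7330268 ≈ -2.6056e-5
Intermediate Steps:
B(K) = -10
a(E) = 3 + E (a(E) = 5 - ((-8 - E) - 1*(-10)) = 5 - ((-8 - E) + 10) = 5 - (2 - E) = 5 + (-2 + E) = 3 + E)
d(X) = 101/191 + X/191 (d(X) = (101 + X)/191 = (101 + X)*(1/191) = 101/191 + X/191)
1/(d(a(17)) - 38379) = 1/((101/191 + (3 + 17)/191) - 38379) = 1/((101/191 + (1/191)*20) - 38379) = 1/((101/191 + 20/191) - 38379) = 1/(121/191 - 38379) = 1/(-7330268/191) = -191/7330268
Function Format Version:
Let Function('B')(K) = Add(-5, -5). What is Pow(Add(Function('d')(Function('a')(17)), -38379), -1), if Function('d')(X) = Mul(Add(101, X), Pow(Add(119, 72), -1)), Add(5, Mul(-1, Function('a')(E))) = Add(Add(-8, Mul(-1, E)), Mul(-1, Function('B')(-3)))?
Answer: Rational(-191, 7330268) ≈ -2.6056e-5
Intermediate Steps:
Function('B')(K) = -10
Function('a')(E) = Add(3, E) (Function('a')(E) = Add(5, Mul(-1, Add(Add(-8, Mul(-1, E)), Mul(-1, -10)))) = Add(5, Mul(-1, Add(Add(-8, Mul(-1, E)), 10))) = Add(5, Mul(-1, Add(2, Mul(-1, E)))) = Add(5, Add(-2, E)) = Add(3, E))
Function('d')(X) = Add(Rational(101, 191), Mul(Rational(1, 191), X)) (Function('d')(X) = Mul(Add(101, X), Pow(191, -1)) = Mul(Add(101, X), Rational(1, 191)) = Add(Rational(101, 191), Mul(Rational(1, 191), X)))
Pow(Add(Function('d')(Function('a')(17)), -38379), -1) = Pow(Add(Add(Rational(101, 191), Mul(Rational(1, 191), Add(3, 17))), -38379), -1) = Pow(Add(Add(Rational(101, 191), Mul(Rational(1, 191), 20)), -38379), -1) = Pow(Add(Add(Rational(101, 191), Rational(20, 191)), -38379), -1) = Pow(Add(Rational(121, 191), -38379), -1) = Pow(Rational(-7330268, 191), -1) = Rational(-191, 7330268)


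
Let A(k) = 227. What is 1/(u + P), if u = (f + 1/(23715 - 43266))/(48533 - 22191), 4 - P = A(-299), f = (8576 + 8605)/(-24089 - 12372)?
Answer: -494154438099/110196448536661 ≈ -0.0044843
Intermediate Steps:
f = -17181/36461 (f = 17181/(-36461) = 17181*(-1/36461) = -17181/36461 ≈ -0.47122)
P = -223 (P = 4 - 1*227 = 4 - 227 = -223)
u = -8840584/494154438099 (u = (-17181/36461 + 1/(23715 - 43266))/(48533 - 22191) = (-17181/36461 + 1/(-19551))/26342 = (-17181/36461 - 1/19551)*(1/26342) = -17681168/37518369*1/26342 = -8840584/494154438099 ≈ -1.7890e-5)
1/(u + P) = 1/(-8840584/494154438099 - 223) = 1/(-110196448536661/494154438099) = -494154438099/110196448536661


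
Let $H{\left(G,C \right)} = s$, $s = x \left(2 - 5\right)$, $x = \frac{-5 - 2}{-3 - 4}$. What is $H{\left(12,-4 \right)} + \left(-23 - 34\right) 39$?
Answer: $-2226$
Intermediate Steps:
$x = 1$ ($x = - \frac{7}{-7} = \left(-7\right) \left(- \frac{1}{7}\right) = 1$)
$s = -3$ ($s = 1 \left(2 - 5\right) = 1 \left(-3\right) = -3$)
$H{\left(G,C \right)} = -3$
$H{\left(12,-4 \right)} + \left(-23 - 34\right) 39 = -3 + \left(-23 - 34\right) 39 = -3 - 2223 = -2226$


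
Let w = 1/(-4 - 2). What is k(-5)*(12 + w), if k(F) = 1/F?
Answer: -71/30 ≈ -2.3667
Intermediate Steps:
w = -1/6 (w = 1/(-6) = -1/6 ≈ -0.16667)
k(-5)*(12 + w) = (12 - 1/6)/(-5) = -1/5*71/6 = -71/30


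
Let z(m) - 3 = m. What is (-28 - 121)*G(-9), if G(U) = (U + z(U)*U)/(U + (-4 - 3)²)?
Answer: -1341/8 ≈ -167.63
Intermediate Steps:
z(m) = 3 + m
G(U) = (U + U*(3 + U))/(49 + U) (G(U) = (U + (3 + U)*U)/(U + (-4 - 3)²) = (U + U*(3 + U))/(U + (-7)²) = (U + U*(3 + U))/(U + 49) = (U + U*(3 + U))/(49 + U))
(-28 - 121)*G(-9) = (-28 - 121)*(-9*(4 - 9)/(49 - 9)) = -(-1341)*(-5)/40 = -149*9/8 = -1341/8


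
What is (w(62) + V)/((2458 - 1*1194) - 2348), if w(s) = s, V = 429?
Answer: -491/1084 ≈ -0.45295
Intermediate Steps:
(w(62) + V)/((2458 - 1*1194) - 2348) = (62 + 429)/((2458 - 1*1194) - 2348) = 491/((2458 - 1194) - 2348) = 491/(1264 - 2348) = 491/(-1084) = 491*(-1/1084) = -491/1084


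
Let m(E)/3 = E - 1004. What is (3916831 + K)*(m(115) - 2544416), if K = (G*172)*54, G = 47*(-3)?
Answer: -6640813380509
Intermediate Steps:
m(E) = -3012 + 3*E (m(E) = 3*(E - 1004) = 3*(-1004 + E) = -3012 + 3*E)
G = -141
K = -1309608 (K = -141*172*54 = -24252*54 = -1309608)
(3916831 + K)*(m(115) - 2544416) = (3916831 - 1309608)*((-3012 + 3*115) - 2544416) = 2607223*((-3012 + 345) - 2544416) = 2607223*(-2667 - 2544416) = 2607223*(-2547083) = -6640813380509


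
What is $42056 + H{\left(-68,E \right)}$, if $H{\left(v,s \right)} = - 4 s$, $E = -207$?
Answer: $42884$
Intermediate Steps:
$42056 + H{\left(-68,E \right)} = 42056 - -828 = 42056 + 828 = 42884$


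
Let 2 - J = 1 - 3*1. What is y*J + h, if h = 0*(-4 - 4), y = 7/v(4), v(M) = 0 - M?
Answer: -7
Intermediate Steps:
J = 4 (J = 2 - (1 - 3*1) = 2 - (1 - 3) = 2 - 1*(-2) = 2 + 2 = 4)
v(M) = -M
y = -7/4 (y = 7/((-1*4)) = 7/(-4) = 7*(-¼) = -7/4 ≈ -1.7500)
h = 0 (h = 0*(-8) = 0)
y*J + h = -7/4*4 + 0 = -7 + 0 = -7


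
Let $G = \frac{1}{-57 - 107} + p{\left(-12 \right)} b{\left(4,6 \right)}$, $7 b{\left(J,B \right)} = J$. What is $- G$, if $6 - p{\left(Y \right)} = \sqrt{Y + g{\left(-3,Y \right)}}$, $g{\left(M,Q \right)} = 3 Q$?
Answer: $- \frac{3929}{1148} + \frac{16 i \sqrt{3}}{7} \approx -3.4225 + 3.959 i$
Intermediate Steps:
$b{\left(J,B \right)} = \frac{J}{7}$
$p{\left(Y \right)} = 6 - 2 \sqrt{Y}$ ($p{\left(Y \right)} = 6 - \sqrt{Y + 3 Y} = 6 - \sqrt{4 Y} = 6 - 2 \sqrt{Y}$)
$G = \frac{3929}{1148} - \frac{16 i \sqrt{3}}{7}$ ($G = \frac{1}{-57 - 107} + \left(6 - 2 \sqrt{-12}\right) \frac{1}{7} \cdot 4 = \frac{1}{-164} + \left(6 - 2 \cdot 2 i \sqrt{3}\right) \frac{4}{7} = - \frac{1}{164} + \left(6 - 4 i \sqrt{3}\right) \frac{4}{7} = - \frac{1}{164} + \left(\frac{24}{7} - \frac{16 i \sqrt{3}}{7}\right) = \frac{3929}{1148} - \frac{16 i \sqrt{3}}{7} \approx 3.4225 - 3.959 i$)
$- G = - (\frac{3929}{1148} - \frac{16 i \sqrt{3}}{7}) = - \frac{3929}{1148} + \frac{16 i \sqrt{3}}{7}$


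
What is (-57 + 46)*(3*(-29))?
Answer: 957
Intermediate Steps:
(-57 + 46)*(3*(-29)) = -11*(-87) = 957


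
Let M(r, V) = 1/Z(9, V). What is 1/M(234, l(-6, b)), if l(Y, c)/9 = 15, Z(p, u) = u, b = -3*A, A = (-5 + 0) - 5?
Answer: 135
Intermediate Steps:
A = -10 (A = -5 - 5 = -10)
b = 30 (b = -3*(-10) = 30)
l(Y, c) = 135 (l(Y, c) = 9*15 = 135)
M(r, V) = 1/V
1/M(234, l(-6, b)) = 1/(1/135) = 135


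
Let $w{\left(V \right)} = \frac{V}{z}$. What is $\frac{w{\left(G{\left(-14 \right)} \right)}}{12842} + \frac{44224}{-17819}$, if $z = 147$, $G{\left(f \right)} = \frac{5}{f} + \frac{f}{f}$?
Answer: $- \frac{389596227631}{156978476228} \approx -2.4818$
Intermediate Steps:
$G{\left(f \right)} = 1 + \frac{5}{f}$ ($G{\left(f \right)} = \frac{5}{f} + 1 = 1 + \frac{5}{f}$)
$w{\left(V \right)} = \frac{V}{147}$
$\frac{w{\left(G{\left(-14 \right)} \right)}}{12842} + \frac{44224}{-17819} = \frac{\frac{1}{147} \frac{5 - 14}{-14}}{12842} + \frac{44224}{-17819} = \frac{\left(- \frac{1}{14}\right) \left(-9\right)}{147} \cdot \frac{1}{12842} + 44224 \left(- \frac{1}{17819}\right) = \frac{1}{147} \cdot \frac{9}{14} \cdot \frac{1}{12842} - \frac{44224}{17819} = \frac{3}{686} \cdot \frac{1}{12842} - \frac{44224}{17819} = \frac{3}{8809612} - \frac{44224}{17819} = - \frac{389596227631}{156978476228}$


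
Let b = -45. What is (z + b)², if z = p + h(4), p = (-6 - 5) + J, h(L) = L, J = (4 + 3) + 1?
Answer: 1936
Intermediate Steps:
J = 8 (J = 7 + 1 = 8)
p = -3 (p = (-6 - 5) + 8 = -11 + 8 = -3)
z = 1 (z = -3 + 4 = 1)
(z + b)² = (1 - 45)² = (-44)² = 1936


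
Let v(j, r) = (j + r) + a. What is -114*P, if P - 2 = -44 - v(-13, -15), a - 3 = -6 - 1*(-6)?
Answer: 1938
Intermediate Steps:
a = 3 (a = 3 + (-6 - 1*(-6)) = 3 + (-6 + 6) = 3 + 0 = 3)
v(j, r) = 3 + j + r (v(j, r) = (j + r) + 3 = 3 + j + r)
P = -17 (P = 2 + (-44 - (3 - 13 - 15)) = 2 + (-44 - 1*(-25)) = 2 + (-44 + 25) = 2 - 19 = -17)
-114*P = -114*(-17) = 1938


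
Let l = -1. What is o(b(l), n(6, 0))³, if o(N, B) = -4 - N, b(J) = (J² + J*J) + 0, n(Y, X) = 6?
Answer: -216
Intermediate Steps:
b(J) = 2*J² (b(J) = (J² + J²) + 0 = 2*J² + 0 = 2*J²)
o(b(l), n(6, 0))³ = (-4 - 2*(-1)²)³ = (-4 - 2)³ = (-6)³ = -216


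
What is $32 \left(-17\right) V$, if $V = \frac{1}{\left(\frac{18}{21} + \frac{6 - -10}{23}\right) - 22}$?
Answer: $\frac{21896}{823} \approx 26.605$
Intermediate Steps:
$V = - \frac{161}{3292}$ ($V = \frac{1}{\left(18 \cdot \frac{1}{21} + \left(6 + 10\right) \frac{1}{23}\right) - 22} = \frac{1}{\left(\frac{6}{7} + 16 \cdot \frac{1}{23}\right) - 22} = \frac{1}{\left(\frac{6}{7} + \frac{16}{23}\right) - 22} = \frac{1}{\frac{250}{161} - 22} = \frac{1}{- \frac{3292}{161}} = - \frac{161}{3292} \approx -0.048906$)
$32 \left(-17\right) V = 32 \left(-17\right) \left(- \frac{161}{3292}\right) = \left(-544\right) \left(- \frac{161}{3292}\right) = \frac{21896}{823}$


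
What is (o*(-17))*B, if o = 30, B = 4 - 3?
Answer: -510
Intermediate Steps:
B = 1
(o*(-17))*B = (30*(-17))*1 = -510*1 = -510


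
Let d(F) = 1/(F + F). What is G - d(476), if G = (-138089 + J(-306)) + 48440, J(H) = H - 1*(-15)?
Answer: -85622881/952 ≈ -89940.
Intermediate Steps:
J(H) = 15 + H (J(H) = H + 15 = 15 + H)
G = -89940 (G = (-138089 + (15 - 306)) + 48440 = (-138089 - 291) + 48440 = -138380 + 48440 = -89940)
d(F) = 1/(2*F)
G - d(476) = -89940 - 1/(2*476) = -89940 - 1*1/952 = -89940 - 1/952 = -85622881/952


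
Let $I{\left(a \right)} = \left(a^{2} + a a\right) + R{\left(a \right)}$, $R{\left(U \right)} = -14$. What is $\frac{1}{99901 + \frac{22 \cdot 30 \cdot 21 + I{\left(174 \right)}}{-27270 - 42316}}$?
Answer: $\frac{34793}{3475818294} \approx 1.001 \cdot 10^{-5}$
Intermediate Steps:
$I{\left(a \right)} = -14 + 2 a^{2}$ ($I{\left(a \right)} = \left(a^{2} + a a\right) - 14 = \left(a^{2} + a^{2}\right) - 14 = 2 a^{2} - 14 = -14 + 2 a^{2}$)
$\frac{1}{99901 + \frac{22 \cdot 30 \cdot 21 + I{\left(174 \right)}}{-27270 - 42316}} = \frac{1}{99901 + \frac{22 \cdot 30 \cdot 21 - \left(14 - 2 \cdot 174^{2}\right)}{-27270 - 42316}} = \frac{1}{99901 + \frac{660 \cdot 21 + \left(-14 + 2 \cdot 30276\right)}{-69586}} = \frac{1}{99901 + \left(13860 + \left(-14 + 60552\right)\right) \left(- \frac{1}{69586}\right)} = \frac{1}{99901 + \left(13860 + 60538\right) \left(- \frac{1}{69586}\right)} = \frac{1}{99901 + 74398 \left(- \frac{1}{69586}\right)} = \frac{1}{99901 - \frac{37199}{34793}} = \frac{1}{\frac{3475818294}{34793}} = \frac{34793}{3475818294}$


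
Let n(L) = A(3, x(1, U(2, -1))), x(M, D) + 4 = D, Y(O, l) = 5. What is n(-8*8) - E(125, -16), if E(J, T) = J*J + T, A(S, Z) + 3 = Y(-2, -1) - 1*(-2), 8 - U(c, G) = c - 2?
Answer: -15605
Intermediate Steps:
U(c, G) = 10 - c (U(c, G) = 8 - (c - 2) = 8 - (-2 + c) = 8 + (2 - c) = 10 - c)
x(M, D) = -4 + D
A(S, Z) = 4 (A(S, Z) = -3 + (5 - 1*(-2)) = -3 + (5 + 2) = -3 + 7 = 4)
n(L) = 4
E(J, T) = T + J² (E(J, T) = J² + T = T + J²)
n(-8*8) - E(125, -16) = 4 - (-16 + 125²) = 4 - (-16 + 15625) = 4 - 1*15609 = 4 - 15609 = -15605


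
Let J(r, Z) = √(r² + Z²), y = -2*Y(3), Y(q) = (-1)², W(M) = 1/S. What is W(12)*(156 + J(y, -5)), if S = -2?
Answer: -78 - √29/2 ≈ -80.693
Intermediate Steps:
W(M) = -½ (W(M) = 1/(-2) = -½)
Y(q) = 1
y = -2 (y = -2*1 = -2)
J(r, Z) = √(Z² + r²)
W(12)*(156 + J(y, -5)) = -(156 + √((-5)² + (-2)²))/2 = -(156 + √(25 + 4))/2 = -(156 + √29)/2 = -78 - √29/2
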